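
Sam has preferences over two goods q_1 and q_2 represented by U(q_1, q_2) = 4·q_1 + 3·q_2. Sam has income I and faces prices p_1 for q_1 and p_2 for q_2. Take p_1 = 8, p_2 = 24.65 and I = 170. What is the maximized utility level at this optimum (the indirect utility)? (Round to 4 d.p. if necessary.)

V = 85

Linear utility — the consumer picks whichever good has higher MU/price: 4/8 = 0.5 vs 3/24.65 = 0.1217.
q_1 gives more utility per dollar, so spend all income on q_1: q_1* = I/p_1, q_2* = 0.
Numerically: q_1* = 21.25, q_2* = 0.
Utility at the optimum: U(21.25, 0) = 85.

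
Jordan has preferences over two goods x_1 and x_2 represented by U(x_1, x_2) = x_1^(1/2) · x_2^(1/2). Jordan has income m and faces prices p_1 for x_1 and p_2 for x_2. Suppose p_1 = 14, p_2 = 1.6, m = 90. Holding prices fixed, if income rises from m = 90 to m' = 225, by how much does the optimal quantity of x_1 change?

MU_x_1/MU_x_2 = (0.5·x_2)/(0.5·x_1); tangency sets this equal to p_1/p_2.
Rearranging, p_2·x_2 = p_1·x_1. Substituting into the budget gives p_1·x_1·(1 + 1) = m.
Demand: x_1*(p_1,p_2,m) = 0.5·m/p_1 and x_2* = 0.5·m/p_2.
At p_1=14, p_2=1.6, m=90: x_1* = 0.5·90/14 = 3.2143.
At m' = 225: x_1* = 8.0357. Change: 8.0357 − 3.2143 = 4.8214.

Δx_1* = 4.8214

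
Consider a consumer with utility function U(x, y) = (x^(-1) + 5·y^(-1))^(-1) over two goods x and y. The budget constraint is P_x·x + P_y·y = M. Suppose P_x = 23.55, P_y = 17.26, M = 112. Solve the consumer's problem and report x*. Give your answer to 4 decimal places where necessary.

MRS = MU_x/MU_y = (1/5)·(y/x)^(2). Set equal to P_x/P_y.
Hence y/x = (5·P_x/P_y)^(1/(2)), i.e. raised to the 0.5 power.
With the ratio pinned down, the budget gives x* = M/(P_x + P_y·(y/x)) and y* = (y/x)·x*.
Numerically y/x = 2.611921, so x* = 112/(23.55 + 17.26·2.611921) = 1.6319.

x* = 1.6319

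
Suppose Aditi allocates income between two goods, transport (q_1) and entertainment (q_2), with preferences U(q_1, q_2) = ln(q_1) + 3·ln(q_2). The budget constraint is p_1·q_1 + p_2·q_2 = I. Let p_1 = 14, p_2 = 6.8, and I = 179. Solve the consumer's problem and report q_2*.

The MRS is (1/3)·q_2/q_1. Set MRS = p_1/p_2.
So p_2·q_2 = 3·p_1·q_1; combined with the budget, a share 0.25 of income goes to q_1.
Demand: q_1*(p_1,p_2,I) = 0.25·I/p_1 and q_2* = 0.75·I/p_2.
At p_1=14, p_2=6.8, I=179: q_2* = 0.75·179/6.8 = 19.7426.

q_2* = 19.7426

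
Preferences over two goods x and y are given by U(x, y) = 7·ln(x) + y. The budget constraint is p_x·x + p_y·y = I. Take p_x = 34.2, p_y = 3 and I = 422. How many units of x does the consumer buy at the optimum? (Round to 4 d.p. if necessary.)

x* = 0.614

Set MRS = p_x/p_y: (7/x)/1 = p_x/p_y.
So x*(p_x,p_y) = 7·p_y/p_x, independent of income; and y* = (I − 7·p_y)/p_y.
At the given prices: x* = 7·3/34.2 = 0.614.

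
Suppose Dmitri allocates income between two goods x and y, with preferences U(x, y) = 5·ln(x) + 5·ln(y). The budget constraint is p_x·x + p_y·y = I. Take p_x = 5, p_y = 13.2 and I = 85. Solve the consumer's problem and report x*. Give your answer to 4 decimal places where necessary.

x* = 8.5

The MRS is y/x. Set MRS = p_x/p_y.
So 5·p_y·y = 5·p_x·x; combined with the budget, a share 0.5 of income goes to x.
Demand: x*(p_x,p_y,I) = 0.5·I/p_x and y* = 0.5·I/p_y.
At p_x=5, p_y=13.2, I=85: x* = 0.5·85/5 = 8.5.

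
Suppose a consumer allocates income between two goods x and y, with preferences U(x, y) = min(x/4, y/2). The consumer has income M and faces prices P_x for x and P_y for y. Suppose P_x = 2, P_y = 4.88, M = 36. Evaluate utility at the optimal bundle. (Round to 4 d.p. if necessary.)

V = 2.027

With perfect complements, no substitution: consume in ratio x:y = 4:2.
Budget: P_x·x + P_y·(1/2)·x = M, so (4·P_x + 2·P_y)·x = 4·M.
Demand: x*(P_x,P_y,M) = 4·M/(4·P_x + 2·P_y), y* = 2·M/(4·P_x + 2·P_y).
Here 4·2 + 2·4.88 = 17.76, giving x* = 8.1081 and y* = 4.0541.
Utility at the optimum: U(8.1081, 4.0541) = 2.027.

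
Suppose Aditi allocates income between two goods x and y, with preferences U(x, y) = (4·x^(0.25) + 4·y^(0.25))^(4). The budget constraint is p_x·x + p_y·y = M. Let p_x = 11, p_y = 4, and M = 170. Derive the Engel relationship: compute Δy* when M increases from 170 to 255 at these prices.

Δy* = 12.3996

MRS = MU_x/MU_y = (y/x)^(0.75). Set equal to p_x/p_y.
Hence y/x = (p_x/p_y)^(1/(0.75)), i.e. raised to the 4/3 power.
With the ratio pinned down, the budget gives x* = M/(p_x + p_y·(y/x)) and y* = (y/x)·x*.
Numerically y/x = 3.852804, so x* = 170/(11 + 4·3.852804) = 6.4367 and y* = 3.852804·6.4367 = 24.7992.
At M' = 255: y* = 37.1988. Change: 37.1988 − 24.7992 = 12.3996.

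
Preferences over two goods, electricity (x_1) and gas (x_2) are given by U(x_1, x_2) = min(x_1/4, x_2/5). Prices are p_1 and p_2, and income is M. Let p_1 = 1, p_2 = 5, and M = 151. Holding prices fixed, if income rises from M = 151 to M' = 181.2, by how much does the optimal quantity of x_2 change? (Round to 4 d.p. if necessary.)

With perfect complements, no substitution: consume in ratio x_1:x_2 = 4:5.
Budget: p_1·x_1 + p_2·(5/4)·x_1 = M, so (4·p_1 + 5·p_2)·x_1 = 4·M.
Demand: x_1*(p_1,p_2,M) = 4·M/(4·p_1 + 5·p_2), x_2* = 5·M/(4·p_1 + 5·p_2).
Here 4·1 + 5·5 = 29, giving x_2* = 26.0345.
At M' = 181.2: x_2* = 31.2414. Change: 31.2414 − 26.0345 = 5.2069.

Δx_2* = 5.2069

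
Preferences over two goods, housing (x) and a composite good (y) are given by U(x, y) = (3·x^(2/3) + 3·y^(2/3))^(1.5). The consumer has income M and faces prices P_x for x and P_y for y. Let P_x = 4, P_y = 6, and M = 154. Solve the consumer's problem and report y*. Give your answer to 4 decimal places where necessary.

MRS = MU_x/MU_y = (y/x)^(1/3). Set equal to P_x/P_y.
Solve for the ratio: y/x = [P_x/P_y]^(3).
Substitute y = (y/x)·x into the budget: x* = M/(P_x + P_y·(y/x)).
Numerically y/x = 0.296296, so x* = 154/(4 + 6·0.296296) = 26.6538 and y* = 0.296296·26.6538 = 7.8974.

y* = 7.8974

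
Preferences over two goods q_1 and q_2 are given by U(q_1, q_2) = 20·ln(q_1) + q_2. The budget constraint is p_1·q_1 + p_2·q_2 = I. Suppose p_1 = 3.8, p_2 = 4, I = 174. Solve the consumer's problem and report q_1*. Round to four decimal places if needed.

q_1* = 21.0526

Set MRS = p_1/p_2: (20/q_1)/1 = p_1/p_2.
So q_1*(p_1,p_2) = 20·p_2/p_1, independent of income; and q_2* = (I − 20·p_2)/p_2.
At the given prices: q_1* = 20·4/3.8 = 21.0526.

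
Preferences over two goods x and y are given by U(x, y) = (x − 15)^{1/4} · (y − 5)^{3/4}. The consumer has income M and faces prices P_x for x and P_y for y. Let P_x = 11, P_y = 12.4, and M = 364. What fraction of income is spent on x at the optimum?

share on x = 0.5474

This is Cobb-Douglas in (x−15, y−5): tangency gives 0.25·P_y·(y−5) = 0.75·P_x·(x−15).
Substituting into the budget: x* = 15 + 0.25·(M − 15·P_x − 5·P_y)/P_x, and y* = 5 + 0.75·(…)/P_y.
Discretionary income = 364 − 15·11 − 5·12.4 = 137; x* = 15 + 0.25·137/11 = 18.1136; y* = 5 + 0.75·137/12.4 = 13.2863.
Expenditure on x: 11·18.1136 = 199.25; share = 0.5474.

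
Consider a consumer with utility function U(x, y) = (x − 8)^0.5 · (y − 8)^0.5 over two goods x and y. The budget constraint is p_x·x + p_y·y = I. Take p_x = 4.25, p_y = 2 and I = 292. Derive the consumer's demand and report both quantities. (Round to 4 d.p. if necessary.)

x* = 36.4706, y* = 68.5

Discretionary income = 292 − 8·4.25 − 8·2 = 242; x* = 8 + 0.5·242/4.25 = 36.4706; y* = 8 + 0.5·242/2 = 68.5.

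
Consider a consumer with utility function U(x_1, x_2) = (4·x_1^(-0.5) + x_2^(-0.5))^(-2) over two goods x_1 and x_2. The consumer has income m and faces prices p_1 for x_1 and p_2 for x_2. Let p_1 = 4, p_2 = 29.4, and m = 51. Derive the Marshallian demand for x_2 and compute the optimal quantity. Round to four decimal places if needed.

x_2* = 0.7555

Substitute x_2 = (x_2/x_1)·x_1 into the budget: x_1* = m/(p_1 + p_2·(x_2/x_1)).
Numerically x_2/x_1 = 0.104979, so x_1* = 51/(4 + 29.4·0.104979) = 7.1969 and x_2* = 0.104979·7.1969 = 0.7555.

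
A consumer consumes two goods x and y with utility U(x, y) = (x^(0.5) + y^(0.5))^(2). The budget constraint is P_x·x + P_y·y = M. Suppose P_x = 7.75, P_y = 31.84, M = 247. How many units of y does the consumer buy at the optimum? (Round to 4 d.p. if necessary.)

y* = 1.5186

Numerically y/x = 0.059246, so x* = 247/(7.75 + 31.84·0.059246) = 25.632 and y* = 0.059246·25.632 = 1.5186.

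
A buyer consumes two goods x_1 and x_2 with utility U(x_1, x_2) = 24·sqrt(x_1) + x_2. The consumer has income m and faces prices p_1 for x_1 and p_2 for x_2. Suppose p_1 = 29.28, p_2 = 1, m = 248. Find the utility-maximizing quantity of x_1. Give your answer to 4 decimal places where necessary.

Set MRS = p_1/p_2: 12·x_1^(−1/2) = p_1/p_2.
Thus x_1* = (12·p_2/p_1)² — independent of m — with the rest of income spent on x_2.
Plugging in: x_1* = (12·1/29.28)² = 0.168.

x_1* = 0.168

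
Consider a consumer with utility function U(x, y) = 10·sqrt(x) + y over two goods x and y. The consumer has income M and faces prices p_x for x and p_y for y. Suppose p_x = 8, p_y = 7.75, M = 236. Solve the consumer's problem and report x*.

x* = 23.4619

Plugging in: x* = (5·7.75/8)² = 23.4619.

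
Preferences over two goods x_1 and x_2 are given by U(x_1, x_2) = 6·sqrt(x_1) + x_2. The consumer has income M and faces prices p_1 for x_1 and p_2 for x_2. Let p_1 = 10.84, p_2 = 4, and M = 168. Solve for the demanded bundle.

x_1* = 1.2255, x_2* = 38.679

MU_x_1 = 3/√x_1, MU_x_2 = 1. Tangency: 3/√x_1 = p_1/p_2.
Solve: √x_1 = 3·p_2/p_1, so x_1*(p_1,p_2) = (3·p_2/p_1)², and x_2* = (M − p_1·x_1*)/p_2.
Plugging in: x_1* = (3·4/10.84)² = 1.2255, x_2* = 38.679.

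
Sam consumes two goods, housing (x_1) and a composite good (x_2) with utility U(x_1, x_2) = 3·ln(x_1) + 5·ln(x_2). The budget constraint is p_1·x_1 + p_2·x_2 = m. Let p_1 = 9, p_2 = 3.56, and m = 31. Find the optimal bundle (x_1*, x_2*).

x_1* = 1.2917, x_2* = 5.4424

MU_x_1/MU_x_2 = (3·x_2)/(5·x_1); tangency sets this equal to p_1/p_2.
Rearranging, p_2·x_2 = (5/3)·p_1·x_1. Substituting into the budget gives p_1·x_1·(1 + (5/3)) = m.
Demand: x_1*(p_1,p_2,m) = 0.375·m/p_1 and x_2* = 0.625·m/p_2.
At p_1=9, p_2=3.56, m=31: x_1* = 0.375·31/9 = 1.2917, x_2* = 5.4424.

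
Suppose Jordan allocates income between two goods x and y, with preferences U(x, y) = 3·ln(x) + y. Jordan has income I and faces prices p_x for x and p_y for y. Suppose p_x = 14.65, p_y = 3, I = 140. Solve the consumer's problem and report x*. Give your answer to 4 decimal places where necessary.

So x*(p_x,p_y) = 3·p_y/p_x, independent of income; and y* = (I − 3·p_y)/p_y.
At the given prices: x* = 3·3/14.65 = 0.6143.

x* = 0.6143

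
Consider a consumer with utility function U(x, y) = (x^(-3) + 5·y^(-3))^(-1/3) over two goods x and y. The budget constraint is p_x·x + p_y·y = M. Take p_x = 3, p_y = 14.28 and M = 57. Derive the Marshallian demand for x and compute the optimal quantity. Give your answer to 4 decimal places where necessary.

x* = 3.2652

Numerically y/x = 1.012373, so x* = 57/(3 + 14.28·1.012373) = 3.2652.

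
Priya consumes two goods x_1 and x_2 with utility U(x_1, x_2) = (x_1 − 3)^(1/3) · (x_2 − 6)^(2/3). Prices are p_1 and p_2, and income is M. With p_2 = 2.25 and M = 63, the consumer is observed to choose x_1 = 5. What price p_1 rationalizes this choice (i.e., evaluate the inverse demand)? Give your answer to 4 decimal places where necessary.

MRS = (1/2)·(x_2−6)/(x_1−3). Tangency with p_1/p_2 gives x_2−6 = 2·(p_1/p_2)·(x_1−3).
After buying the subsistence bundle (3, 6), a share 1/3 of the remaining income goes to x_1: x_1* = 3 + 1/3·(M − 3p_1 − 6p_2)/p_1.
Set x_1* = 5 in the demand function and solve for p_1: p_1 = 5.5.

p_1 = 5.5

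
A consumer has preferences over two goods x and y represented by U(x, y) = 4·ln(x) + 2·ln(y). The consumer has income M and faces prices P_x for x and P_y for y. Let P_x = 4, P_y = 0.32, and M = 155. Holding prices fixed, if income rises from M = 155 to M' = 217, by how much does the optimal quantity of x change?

Δx* = 10.3333

The MRS is 2·y/x. Set MRS = P_x/P_y.
Rearranging, P_y·y = (1/2)·P_x·x. Substituting into the budget gives P_x·x·(1 + (1/2)) = M.
Demand: x*(P_x,P_y,M) = 2/3·M/P_x and y* = 1/3·M/P_y.
At P_x=4, P_y=0.32, M=155: x* = 2/3·155/4 = 25.8333.
At M' = 217: x* = 36.1667. Change: 36.1667 − 25.8333 = 10.3333.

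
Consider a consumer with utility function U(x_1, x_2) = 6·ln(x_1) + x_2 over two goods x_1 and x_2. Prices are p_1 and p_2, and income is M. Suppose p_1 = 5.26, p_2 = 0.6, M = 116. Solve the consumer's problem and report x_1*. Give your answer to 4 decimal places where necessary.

x_1* = 0.6844

Set MRS = p_1/p_2: (6/x_1)/1 = p_1/p_2.
So x_1*(p_1,p_2) = 6·p_2/p_1, independent of income; and x_2* = (M − 6·p_2)/p_2.
At the given prices: x_1* = 6·0.6/5.26 = 0.6844.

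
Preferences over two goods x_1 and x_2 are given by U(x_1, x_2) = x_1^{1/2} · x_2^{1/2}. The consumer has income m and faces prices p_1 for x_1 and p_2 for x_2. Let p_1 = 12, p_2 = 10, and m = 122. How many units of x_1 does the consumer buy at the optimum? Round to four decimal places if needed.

x_1* = 5.0833

The MRS is x_2/x_1. Set MRS = p_1/p_2.
So 0.5·p_2·x_2 = 0.5·p_1·x_1; combined with the budget, a share 0.5 of income goes to x_1.
Demand: x_1*(p_1,p_2,m) = 0.5·m/p_1 and x_2* = 0.5·m/p_2.
At p_1=12, p_2=10, m=122: x_1* = 0.5·122/12 = 5.0833.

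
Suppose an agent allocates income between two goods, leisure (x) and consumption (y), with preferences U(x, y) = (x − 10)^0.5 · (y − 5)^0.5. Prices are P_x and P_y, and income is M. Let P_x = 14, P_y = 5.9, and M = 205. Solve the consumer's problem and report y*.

This is Cobb-Douglas in (x−10, y−5): tangency gives 0.5·P_y·(y−5) = 0.5·P_x·(x−10).
After buying the subsistence bundle (10, 5), a share 0.5 of the remaining income goes to x: x* = 10 + 0.5·(M − 10P_x − 5P_y)/P_x.
Discretionary income = 205 − 10·14 − 5·5.9 = 35.5; y* = 5 + 0.5·35.5/5.9 = 8.0085.

y* = 8.0085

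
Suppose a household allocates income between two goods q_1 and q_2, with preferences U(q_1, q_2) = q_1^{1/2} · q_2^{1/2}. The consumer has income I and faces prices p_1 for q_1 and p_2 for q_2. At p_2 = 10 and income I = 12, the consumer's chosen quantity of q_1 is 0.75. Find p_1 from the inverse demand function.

p_1 = 8

The MRS is q_2/q_1. Set MRS = p_1/p_2.
So 0.5·p_2·q_2 = 0.5·p_1·q_1; combined with the budget, a share 0.5 of income goes to q_1.
Demand: q_1*(p_1,p_2,I) = 0.5·I/p_1 and q_2* = 0.5·I/p_2.
Set q_1* = 0.75 in the demand function and solve for p_1: p_1 = 8.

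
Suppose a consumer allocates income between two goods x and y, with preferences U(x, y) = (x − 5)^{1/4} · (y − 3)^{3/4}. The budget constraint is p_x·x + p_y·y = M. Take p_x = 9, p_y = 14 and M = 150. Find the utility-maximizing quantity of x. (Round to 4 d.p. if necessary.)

x* = 6.75

MRS = (1/3)·(y−3)/(x−5). Tangency with p_x/p_y gives y−3 = 3·(p_x/p_y)·(x−5).
Substituting into the budget: x* = 5 + 0.25·(M − 5·p_x − 3·p_y)/p_x, and y* = 3 + 0.75·(…)/p_y.
Discretionary income = 150 − 5·9 − 3·14 = 63; x* = 5 + 0.25·63/9 = 6.75.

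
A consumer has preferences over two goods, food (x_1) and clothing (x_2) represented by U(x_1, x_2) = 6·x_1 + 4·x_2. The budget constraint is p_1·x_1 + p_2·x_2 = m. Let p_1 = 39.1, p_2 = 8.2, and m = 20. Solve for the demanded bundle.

Perfect substitutes: compare marginal utility per dollar. 6/p_1 vs 4/p_2 → 0.1535 vs 0.4878.
x_2 gives more utility per dollar, so spend all income on x_2: x_2* = m/p_2, x_1* = 0.
Numerically: x_1* = 0, x_2* = 2.439.

x_1* = 0, x_2* = 2.439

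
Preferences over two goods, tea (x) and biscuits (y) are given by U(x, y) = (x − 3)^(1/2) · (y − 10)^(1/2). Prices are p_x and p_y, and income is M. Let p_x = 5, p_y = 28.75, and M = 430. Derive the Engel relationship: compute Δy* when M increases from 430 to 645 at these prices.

Δy* = 3.7391

This is Cobb-Douglas in (x−3, y−10): tangency gives 0.5·p_y·(y−10) = 0.5·p_x·(x−3).
After buying the subsistence bundle (3, 10), a share 0.5 of the remaining income goes to x: x* = 3 + 0.5·(M − 3p_x − 10p_y)/p_x.
Discretionary income = 430 − 3·5 − 10·28.75 = 127.5; y* = 10 + 0.5·127.5/28.75 = 12.2174.
At M' = 645: y* = 15.9565. Change: 15.9565 − 12.2174 = 3.7391.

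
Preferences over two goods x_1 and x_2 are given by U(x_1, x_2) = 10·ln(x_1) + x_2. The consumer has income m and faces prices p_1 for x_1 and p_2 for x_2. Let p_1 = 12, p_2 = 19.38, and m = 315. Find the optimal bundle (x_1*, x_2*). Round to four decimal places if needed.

x_1* = 16.15, x_2* = 6.2539

MU_x_1 = 10/x_1, MU_x_2 = 1. Tangency: 10/x_1 = p_1/p_2.
So x_1*(p_1,p_2) = 10·p_2/p_1, independent of income; and x_2* = (m − 10·p_2)/p_2.
At the given prices: x_1* = 10·19.38/12 = 16.15, and x_2* = 6.2539.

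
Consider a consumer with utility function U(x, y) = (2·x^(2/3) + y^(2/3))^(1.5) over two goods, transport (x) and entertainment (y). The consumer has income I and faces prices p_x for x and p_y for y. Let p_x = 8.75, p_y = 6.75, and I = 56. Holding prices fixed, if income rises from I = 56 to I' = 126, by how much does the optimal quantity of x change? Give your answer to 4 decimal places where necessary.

Numerically y/x = 0.272284, so x* = 56/(8.75 + 6.75·0.272284) = 5.289.
At I' = 126: x* = 11.9004. Change: 11.9004 − 5.289 = 6.6113.

Δx* = 6.6113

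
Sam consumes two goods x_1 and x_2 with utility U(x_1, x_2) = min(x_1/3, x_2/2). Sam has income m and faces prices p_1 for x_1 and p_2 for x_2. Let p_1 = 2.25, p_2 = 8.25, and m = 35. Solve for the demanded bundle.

Demand: x_1*(p_1,p_2,m) = 3·m/(3·p_1 + 2·p_2), x_2* = 2·m/(3·p_1 + 2·p_2).
Here 3·2.25 + 2·8.25 = 23.25, giving x_1* = 4.5161 and x_2* = 3.0108.

x_1* = 4.5161, x_2* = 3.0108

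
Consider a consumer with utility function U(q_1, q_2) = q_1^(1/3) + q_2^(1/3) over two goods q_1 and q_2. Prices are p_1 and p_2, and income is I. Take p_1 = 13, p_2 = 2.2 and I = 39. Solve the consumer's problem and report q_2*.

q_2* = 12.5603

MRS = MU_q_1/MU_q_2 = (q_2/q_1)^(2/3). Set equal to p_1/p_2.
Solve for the ratio: q_2/q_1 = [p_1/p_2]^(1.5).
Substitute q_2 = (q_2/q_1)·q_1 into the budget: q_1* = I/(p_1 + p_2·(q_2/q_1)).
Numerically q_2/q_1 = 14.364186, so q_1* = 39/(13 + 2.2·14.364186) = 0.8744 and q_2* = 14.364186·0.8744 = 12.5603.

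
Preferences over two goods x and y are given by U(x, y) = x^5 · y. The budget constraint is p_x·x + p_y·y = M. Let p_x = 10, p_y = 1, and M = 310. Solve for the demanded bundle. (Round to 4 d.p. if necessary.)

x* = 25.8333, y* = 51.6667

MU_x/MU_y = (5·y)/(x); tangency sets this equal to p_x/p_y.
Rearranging, p_y·y = (1/5)·p_x·x. Substituting into the budget gives p_x·x·(1 + (1/5)) = M.
Demand: x*(p_x,p_y,M) = 5/6·M/p_x and y* = 1/6·M/p_y.
At p_x=10, p_y=1, M=310: x* = 5/6·310/10 = 25.8333, y* = 51.6667.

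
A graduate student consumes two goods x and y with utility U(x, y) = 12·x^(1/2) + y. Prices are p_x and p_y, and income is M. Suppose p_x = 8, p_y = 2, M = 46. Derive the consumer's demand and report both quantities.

x* = 2.25, y* = 14

Set MRS = p_x/p_y: 6·x^(−1/2) = p_x/p_y.
Solve: √x = 6·p_y/p_x, so x*(p_x,p_y) = (6·p_y/p_x)², and y* = (M − p_x·x*)/p_y.
Plugging in: x* = (6·2/8)² = 2.25, y* = 14.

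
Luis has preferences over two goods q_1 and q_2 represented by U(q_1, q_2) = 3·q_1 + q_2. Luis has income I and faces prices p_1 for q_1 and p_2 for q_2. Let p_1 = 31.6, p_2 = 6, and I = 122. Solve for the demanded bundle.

q_1* = 0, q_2* = 20.3333

Perfect substitutes: compare marginal utility per dollar. 3/p_1 vs 1/p_2 → 0.0949 vs 0.1667.
q_2 gives more utility per dollar, so spend all income on q_2: q_2* = I/p_2, q_1* = 0.
Numerically: q_1* = 0, q_2* = 20.3333.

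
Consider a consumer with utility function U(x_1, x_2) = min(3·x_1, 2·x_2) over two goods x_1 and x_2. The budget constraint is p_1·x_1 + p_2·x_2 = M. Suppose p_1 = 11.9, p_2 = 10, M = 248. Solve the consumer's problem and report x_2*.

Leontief preferences: the optimum is at the kink where x_1/2 = x_2/3, i.e. x_2 = (3/2)·x_1.
Budget: p_1·x_1 + p_2·(3/2)·x_1 = M, so (2·p_1 + 3·p_2)·x_1 = 2·M.
Demand: x_1*(p_1,p_2,M) = 2·M/(2·p_1 + 3·p_2), x_2* = 3·M/(2·p_1 + 3·p_2).
Here 2·11.9 + 3·10 = 53.8, giving x_2* = 13.829.

x_2* = 13.829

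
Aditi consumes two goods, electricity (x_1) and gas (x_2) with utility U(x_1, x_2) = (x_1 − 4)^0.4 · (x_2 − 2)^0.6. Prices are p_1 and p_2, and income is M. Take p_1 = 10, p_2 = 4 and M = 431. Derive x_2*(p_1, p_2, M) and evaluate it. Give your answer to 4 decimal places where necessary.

This is Cobb-Douglas in (x_1−4, x_2−2): tangency gives 0.4·p_2·(x_2−2) = 0.6·p_1·(x_1−4).
Substituting into the budget: x_1* = 4 + 0.4·(M − 4·p_1 − 2·p_2)/p_1, and x_2* = 2 + 0.6·(…)/p_2.
Discretionary income = 431 − 4·10 − 2·4 = 383; x_2* = 2 + 0.6·383/4 = 59.45.

x_2* = 59.45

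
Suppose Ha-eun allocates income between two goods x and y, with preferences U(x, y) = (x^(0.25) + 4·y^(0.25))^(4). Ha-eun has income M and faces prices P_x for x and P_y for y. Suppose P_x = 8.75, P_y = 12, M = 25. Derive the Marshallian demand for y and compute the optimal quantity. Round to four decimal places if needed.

From the CES first-order condition, (1/4)·(y/x)^(0.75) = P_x/P_y.
Hence y/x = (4·P_x/P_y)^(1/(0.75)), i.e. raised to the 4/3 power.
With the ratio pinned down, the budget gives x* = M/(P_x + P_y·(y/x)) and y* = (y/x)·x*.
Numerically y/x = 4.167245, so x* = 25/(8.75 + 12·4.167245) = 0.4255 and y* = 4.167245·0.4255 = 1.7731.

y* = 1.7731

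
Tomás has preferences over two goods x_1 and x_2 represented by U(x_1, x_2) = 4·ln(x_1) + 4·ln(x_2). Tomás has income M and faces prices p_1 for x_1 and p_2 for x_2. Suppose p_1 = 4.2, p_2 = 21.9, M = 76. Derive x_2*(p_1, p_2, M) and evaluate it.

x_2* = 1.7352

The MRS is x_2/x_1. Set MRS = p_1/p_2.
Rearranging, p_2·x_2 = p_1·x_1. Substituting into the budget gives p_1·x_1·(1 + 1) = M.
Demand: x_1*(p_1,p_2,M) = 0.5·M/p_1 and x_2* = 0.5·M/p_2.
At p_1=4.2, p_2=21.9, M=76: x_2* = 0.5·76/21.9 = 1.7352.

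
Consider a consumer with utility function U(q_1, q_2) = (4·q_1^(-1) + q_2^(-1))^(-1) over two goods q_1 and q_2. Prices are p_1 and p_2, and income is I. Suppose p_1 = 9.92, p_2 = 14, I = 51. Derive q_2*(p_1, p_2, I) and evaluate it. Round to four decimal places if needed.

q_2* = 1.3575

With the ratio pinned down, the budget gives q_1* = I/(p_1 + p_2·(q_2/q_1)) and q_2* = (q_2/q_1)·q_1*.
Numerically q_2/q_1 = 0.420883, so q_1* = 51/(9.92 + 14·0.420883) = 3.2253 and q_2* = 0.420883·3.2253 = 1.3575.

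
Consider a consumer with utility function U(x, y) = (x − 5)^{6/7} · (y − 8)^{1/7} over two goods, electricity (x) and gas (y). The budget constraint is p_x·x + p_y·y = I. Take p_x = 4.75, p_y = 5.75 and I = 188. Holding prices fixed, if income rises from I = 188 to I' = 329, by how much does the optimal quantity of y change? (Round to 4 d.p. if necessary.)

This is Cobb-Douglas in (x−5, y−8): tangency gives 6/7·p_y·(y−8) = 1/7·p_x·(x−5).
After buying the subsistence bundle (5, 8), a share 6/7 of the remaining income goes to x: x* = 5 + 6/7·(I − 5p_x − 8p_y)/p_x.
Discretionary income = 188 − 5·4.75 − 8·5.75 = 118.25; y* = 8 + 1/7·118.25/5.75 = 10.9379.
At I' = 329: y* = 14.441. Change: 14.441 − 10.9379 = 3.5031.

Δy* = 3.5031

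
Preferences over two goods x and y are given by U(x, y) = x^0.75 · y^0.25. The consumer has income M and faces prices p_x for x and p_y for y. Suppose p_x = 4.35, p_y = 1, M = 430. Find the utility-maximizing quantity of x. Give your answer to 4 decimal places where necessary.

x* = 74.1379

Tangency: MRS = 3·y/x = p_x/p_y.
So 0.75·p_y·y = 0.25·p_x·x; combined with the budget, a share 0.75 of income goes to x.
Demand: x*(p_x,p_y,M) = 0.75·M/p_x and y* = 0.25·M/p_y.
At p_x=4.35, p_y=1, M=430: x* = 0.75·430/4.35 = 74.1379.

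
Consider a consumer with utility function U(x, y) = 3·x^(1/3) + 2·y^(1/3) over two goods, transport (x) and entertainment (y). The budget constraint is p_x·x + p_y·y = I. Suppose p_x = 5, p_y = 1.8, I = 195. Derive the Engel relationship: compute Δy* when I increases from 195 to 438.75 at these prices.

Δy* = 64.4145

From the CES first-order condition, (3/2)·(y/x)^(2/3) = p_x/p_y.
Solve for the ratio: y/x = [(2/3)·p_x/p_y]^(1.5).
Substitute y = (y/x)·x into the budget: x* = I/(p_x + p_y·(y/x)).
Numerically y/x = 2.520051, so x* = 195/(5 + 1.8·2.520051) = 20.4486 and y* = 2.520051·20.4486 = 51.5316.
At I' = 438.75: y* = 115.9461. Change: 115.9461 − 51.5316 = 64.4145.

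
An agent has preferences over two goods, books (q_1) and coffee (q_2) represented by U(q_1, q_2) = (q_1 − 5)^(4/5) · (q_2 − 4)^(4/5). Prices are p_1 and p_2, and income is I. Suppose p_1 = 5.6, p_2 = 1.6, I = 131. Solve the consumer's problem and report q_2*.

q_2* = 34.1875

MRS = (q_2−4)/(q_1−5). Tangency with p_1/p_2 gives q_2−4 = (p_1/p_2)·(q_1−5).
After buying the subsistence bundle (5, 4), a share 0.5 of the remaining income goes to q_1: q_1* = 5 + 0.5·(I − 5p_1 − 4p_2)/p_1.
Discretionary income = 131 − 5·5.6 − 4·1.6 = 96.6; q_2* = 4 + 0.5·96.6/1.6 = 34.1875.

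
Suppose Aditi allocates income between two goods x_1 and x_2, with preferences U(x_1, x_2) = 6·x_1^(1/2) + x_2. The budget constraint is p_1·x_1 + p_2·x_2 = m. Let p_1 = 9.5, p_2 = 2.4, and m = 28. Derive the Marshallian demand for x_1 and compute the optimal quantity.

Set MRS = p_1/p_2: 3·x_1^(−1/2) = p_1/p_2.
Solve: √x_1 = 3·p_2/p_1, so x_1*(p_1,p_2) = (3·p_2/p_1)², and x_2* = (m − p_1·x_1*)/p_2.
Plugging in: x_1* = (3·2.4/9.5)² = 0.5744.

x_1* = 0.5744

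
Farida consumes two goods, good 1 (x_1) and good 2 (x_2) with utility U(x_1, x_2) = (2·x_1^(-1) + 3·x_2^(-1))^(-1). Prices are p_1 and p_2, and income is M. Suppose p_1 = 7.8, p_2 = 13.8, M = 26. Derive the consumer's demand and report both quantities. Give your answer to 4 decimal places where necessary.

From the CES first-order condition, (2/3)·(x_2/x_1)^(2) = p_1/p_2.
Solve for the ratio: x_2/x_1 = [(3/2)·p_1/p_2]^(0.5).
With the ratio pinned down, the budget gives x_1* = M/(p_1 + p_2·(x_2/x_1)) and x_2* = (x_2/x_1)·x_1*.
Numerically x_2/x_1 = 0.920775, so x_1* = 26/(7.8 + 13.8·0.920775) = 1.2679 and x_2* = 0.920775·1.2679 = 1.1674.

x_1* = 1.2679, x_2* = 1.1674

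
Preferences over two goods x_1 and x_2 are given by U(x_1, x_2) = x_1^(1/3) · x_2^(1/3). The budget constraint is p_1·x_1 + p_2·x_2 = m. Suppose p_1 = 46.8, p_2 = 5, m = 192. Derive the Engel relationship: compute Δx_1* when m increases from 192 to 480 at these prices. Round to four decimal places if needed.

The MRS is x_2/x_1. Set MRS = p_1/p_2.
So 1/3·p_2·x_2 = 1/3·p_1·x_1; combined with the budget, a share 0.5 of income goes to x_1.
Demand: x_1*(p_1,p_2,m) = 0.5·m/p_1 and x_2* = 0.5·m/p_2.
At p_1=46.8, p_2=5, m=192: x_1* = 0.5·192/46.8 = 2.0513.
At m' = 480: x_1* = 5.1282. Change: 5.1282 − 2.0513 = 3.0769.

Δx_1* = 3.0769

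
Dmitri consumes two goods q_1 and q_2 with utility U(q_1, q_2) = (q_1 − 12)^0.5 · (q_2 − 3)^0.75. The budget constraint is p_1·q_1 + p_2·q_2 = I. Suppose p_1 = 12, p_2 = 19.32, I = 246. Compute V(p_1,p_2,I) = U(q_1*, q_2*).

V = 1.5323

After buying the subsistence bundle (12, 3), a share 0.4 of the remaining income goes to q_1: q_1* = 12 + 0.4·(I − 12p_1 − 3p_2)/p_1.
Discretionary income = 246 − 12·12 − 3·19.32 = 44.04; q_1* = 12 + 0.4·44.04/12 = 13.468; q_2* = 3 + 0.6·44.04/19.32 = 4.3677.
Utility at the optimum: U(13.468, 4.3677) = 1.5323.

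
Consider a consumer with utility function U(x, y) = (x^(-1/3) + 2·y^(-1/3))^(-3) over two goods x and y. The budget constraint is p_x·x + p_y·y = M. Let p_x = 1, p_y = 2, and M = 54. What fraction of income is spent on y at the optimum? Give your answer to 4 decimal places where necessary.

MRS = MU_x/MU_y = (1/2)·(y/x)^(4/3). Set equal to p_x/p_y.
Hence y/x = (2·p_x/p_y)^(1/(4/3)), i.e. raised to the 0.75 power.
Substitute y = (y/x)·x into the budget: x* = M/(p_x + p_y·(y/x)).
Numerically y/x = 1, so x* = 54/(1 + 2·1) = 18 and y* = 1·18 = 18.
Expenditure on y: 2·18 = 36; share = 0.6667.

share on y = 0.6667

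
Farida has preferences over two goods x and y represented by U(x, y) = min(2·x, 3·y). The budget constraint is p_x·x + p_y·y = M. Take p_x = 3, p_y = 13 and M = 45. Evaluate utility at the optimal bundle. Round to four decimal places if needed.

V = 7.7143

With perfect complements, no substitution: consume in ratio x:y = 3:2.
Budget: p_x·x + p_y·(2/3)·x = M, so (3·p_x + 2·p_y)·x = 3·M.
Demand: x*(p_x,p_y,M) = 3·M/(3·p_x + 2·p_y), y* = 2·M/(3·p_x + 2·p_y).
Here 3·3 + 2·13 = 35, giving x* = 3.8571 and y* = 2.5714.
Utility at the optimum: U(3.8571, 2.5714) = 7.7143.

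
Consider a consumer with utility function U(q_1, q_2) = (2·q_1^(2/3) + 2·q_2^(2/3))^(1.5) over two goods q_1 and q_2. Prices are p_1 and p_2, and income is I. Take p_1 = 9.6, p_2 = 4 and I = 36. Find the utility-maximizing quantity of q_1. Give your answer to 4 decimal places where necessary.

q_1* = 0.5547

From the CES first-order condition, (q_2/q_1)^(1/3) = p_1/p_2.
Solve for the ratio: q_2/q_1 = [p_1/p_2]^(3).
With the ratio pinned down, the budget gives q_1* = I/(p_1 + p_2·(q_2/q_1)) and q_2* = (q_2/q_1)·q_1*.
Numerically q_2/q_1 = 13.824, so q_1* = 36/(9.6 + 4·13.824) = 0.5547.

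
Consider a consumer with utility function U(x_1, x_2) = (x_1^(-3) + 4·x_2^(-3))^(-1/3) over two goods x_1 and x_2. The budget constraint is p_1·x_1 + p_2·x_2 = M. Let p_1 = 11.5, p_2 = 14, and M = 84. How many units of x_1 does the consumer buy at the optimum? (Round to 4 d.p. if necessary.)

MRS = MU_x_1/MU_x_2 = (1/4)·(x_2/x_1)^(4). Set equal to p_1/p_2.
Hence x_2/x_1 = (4·p_1/p_2)^(1/(4)), i.e. raised to the 0.25 power.
Substitute x_2 = (x_2/x_1)·x_1 into the budget: x_1* = M/(p_1 + p_2·(x_2/x_1)).
Numerically x_2/x_1 = 1.346348, so x_1* = 84/(11.5 + 14·1.346348) = 2.7678.

x_1* = 2.7678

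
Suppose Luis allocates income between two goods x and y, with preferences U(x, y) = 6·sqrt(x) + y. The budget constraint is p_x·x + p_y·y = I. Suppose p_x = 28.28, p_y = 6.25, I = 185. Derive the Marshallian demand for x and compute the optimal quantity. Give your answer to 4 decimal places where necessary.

x* = 0.4396

Set MRS = p_x/p_y: 3·x^(−1/2) = p_x/p_y.
Solve: √x = 3·p_y/p_x, so x*(p_x,p_y) = (3·p_y/p_x)², and y* = (I − p_x·x*)/p_y.
Plugging in: x* = (3·6.25/28.28)² = 0.4396.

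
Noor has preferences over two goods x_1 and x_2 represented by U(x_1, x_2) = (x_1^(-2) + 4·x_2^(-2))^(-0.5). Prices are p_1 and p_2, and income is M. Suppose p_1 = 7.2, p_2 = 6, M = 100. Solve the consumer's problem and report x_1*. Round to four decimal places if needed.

x_1* = 5.7733

MU_x_1 ∝ x_1^(-3), MU_x_2 ∝ 4·x_2^(-3), so MRS = (1/4)·(x_2/x_1)^(3) = p_1/p_2.
Hence x_2/x_1 = (4·p_1/p_2)^(1/(3)), i.e. raised to the 1/3 power.
Substitute x_2 = (x_2/x_1)·x_1 into the budget: x_1* = M/(p_1 + p_2·(x_2/x_1)).
Numerically x_2/x_1 = 1.686865, so x_1* = 100/(7.2 + 6·1.686865) = 5.7733.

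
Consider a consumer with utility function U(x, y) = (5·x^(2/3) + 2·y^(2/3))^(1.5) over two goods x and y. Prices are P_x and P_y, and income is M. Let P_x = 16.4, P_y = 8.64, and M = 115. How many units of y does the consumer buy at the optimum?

MU_x ∝ 5·x^(-1/3), MU_y ∝ 2·y^(-1/3), so MRS = (5/2)·(y/x)^(1/3) = P_x/P_y.
Hence y/x = ((2/5)·P_x/P_y)^(1/(1/3)), i.e. raised to the 3 power.
With the ratio pinned down, the budget gives x* = M/(P_x + P_y·(y/x)) and y* = (y/x)·x*.
Numerically y/x = 0.437694, so x* = 115/(16.4 + 8.64·0.437694) = 5.6982 and y* = 0.437694·5.6982 = 2.4941.

y* = 2.4941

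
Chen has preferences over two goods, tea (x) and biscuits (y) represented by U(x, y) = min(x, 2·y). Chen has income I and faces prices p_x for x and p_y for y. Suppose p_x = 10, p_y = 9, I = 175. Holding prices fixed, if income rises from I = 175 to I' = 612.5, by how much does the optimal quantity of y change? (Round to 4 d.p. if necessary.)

Δy* = 15.0862

With perfect complements, no substitution: consume in ratio x:y = 2:1.
Budget: p_x·x + p_y·(1/2)·x = I, so (2·p_x + p_y)·x = 2·I.
Demand: x*(p_x,p_y,I) = 2·I/(2·p_x + p_y), y* = I/(2·p_x + p_y).
Here 2·10 + 9 = 29, giving y* = 6.0345.
At I' = 612.5: y* = 21.1207. Change: 21.1207 − 6.0345 = 15.0862.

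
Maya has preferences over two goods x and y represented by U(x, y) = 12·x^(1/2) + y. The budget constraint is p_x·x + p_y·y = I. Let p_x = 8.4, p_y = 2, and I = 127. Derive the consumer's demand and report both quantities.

x* = 2.0408, y* = 54.9286

Set MRS = p_x/p_y: 6·x^(−1/2) = p_x/p_y.
Thus x* = (6·p_y/p_x)² — independent of I — with the rest of income spent on y.
Plugging in: x* = (6·2/8.4)² = 2.0408, y* = 54.9286.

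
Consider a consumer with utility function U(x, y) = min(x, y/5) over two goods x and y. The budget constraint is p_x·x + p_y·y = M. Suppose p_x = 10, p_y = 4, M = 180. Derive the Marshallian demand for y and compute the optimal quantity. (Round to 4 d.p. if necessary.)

Leontief preferences: the optimum is at the kink where x/1 = y/5, i.e. y = 5·x.
Budget: p_x·x + p_y·5·x = M, so (p_x + 5·p_y)·x = M.
Demand: x*(p_x,p_y,M) = M/(p_x + 5·p_y), y* = 5·M/(p_x + 5·p_y).
Here 10 + 5·4 = 30, giving y* = 30.

y* = 30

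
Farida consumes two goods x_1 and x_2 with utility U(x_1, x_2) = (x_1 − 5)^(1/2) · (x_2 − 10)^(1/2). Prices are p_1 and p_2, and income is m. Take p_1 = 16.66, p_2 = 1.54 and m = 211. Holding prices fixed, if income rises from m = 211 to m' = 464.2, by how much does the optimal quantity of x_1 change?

This is Cobb-Douglas in (x_1−5, x_2−10): tangency gives 0.5·p_2·(x_2−10) = 0.5·p_1·(x_1−5).
After buying the subsistence bundle (5, 10), a share 0.5 of the remaining income goes to x_1: x_1* = 5 + 0.5·(m − 5p_1 − 10p_2)/p_1.
Discretionary income = 211 − 5·16.66 − 10·1.54 = 112.3; x_1* = 5 + 0.5·112.3/16.66 = 8.3703.
At m' = 464.2: x_1* = 15.9694. Change: 15.9694 − 8.3703 = 7.599.

Δx_1* = 7.599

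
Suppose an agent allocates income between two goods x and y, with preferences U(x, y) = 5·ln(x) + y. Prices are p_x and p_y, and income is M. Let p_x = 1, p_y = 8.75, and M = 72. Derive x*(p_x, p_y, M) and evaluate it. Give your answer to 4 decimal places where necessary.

MU_x = 5/x, MU_y = 1. Tangency: 5/x = p_x/p_y.
So x*(p_x,p_y) = 5·p_y/p_x, independent of income; and y* = (M − 5·p_y)/p_y.
At the given prices: x* = 5·8.75/1 = 43.75.

x* = 43.75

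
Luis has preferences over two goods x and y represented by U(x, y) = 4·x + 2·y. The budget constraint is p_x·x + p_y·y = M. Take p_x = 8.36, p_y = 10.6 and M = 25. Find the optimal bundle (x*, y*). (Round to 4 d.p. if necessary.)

Linear utility — the consumer picks whichever good has higher MU/price: 4/8.36 = 0.4785 vs 2/10.6 = 0.1887.
x gives more utility per dollar, so spend all income on x: x* = M/p_x, y* = 0.
Numerically: x* = 2.9904, y* = 0.

x* = 2.9904, y* = 0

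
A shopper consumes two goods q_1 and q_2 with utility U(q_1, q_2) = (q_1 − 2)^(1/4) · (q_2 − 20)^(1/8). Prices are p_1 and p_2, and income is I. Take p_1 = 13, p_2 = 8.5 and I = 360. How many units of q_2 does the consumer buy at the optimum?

Let q_1' = q_1−2, q_2' = q_2−20. MRS = 2·q_2'/q_1' = p_1/p_2.
Substituting into the budget: q_1* = 2 + 2/3·(I − 2·p_1 − 20·p_2)/p_1, and q_2* = 20 + 1/3·(…)/p_2.
Discretionary income = 360 − 2·13 − 20·8.5 = 164; q_2* = 20 + 1/3·164/8.5 = 26.4314.

q_2* = 26.4314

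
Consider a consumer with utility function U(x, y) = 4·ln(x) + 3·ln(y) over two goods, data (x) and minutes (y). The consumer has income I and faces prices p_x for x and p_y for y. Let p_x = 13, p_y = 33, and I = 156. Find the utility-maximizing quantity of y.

y* = 2.026

Tangency: MRS = (4/3)·y/x = p_x/p_y.
So 4·p_y·y = 3·p_x·x; combined with the budget, a share 4/7 of income goes to x.
Demand: x*(p_x,p_y,I) = 4/7·I/p_x and y* = 3/7·I/p_y.
At p_x=13, p_y=33, I=156: y* = 3/7·156/33 = 2.026.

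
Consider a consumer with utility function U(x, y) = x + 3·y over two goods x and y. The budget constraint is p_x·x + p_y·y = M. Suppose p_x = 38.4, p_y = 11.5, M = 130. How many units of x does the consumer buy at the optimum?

Linear utility — the consumer picks whichever good has higher MU/price: 1/38.4 = 0.026 vs 3/11.5 = 0.2609.
y gives more utility per dollar, so spend all income on y: y* = M/p_y, x* = 0.
Numerically: x* = 0, y* = 11.3043.

x* = 0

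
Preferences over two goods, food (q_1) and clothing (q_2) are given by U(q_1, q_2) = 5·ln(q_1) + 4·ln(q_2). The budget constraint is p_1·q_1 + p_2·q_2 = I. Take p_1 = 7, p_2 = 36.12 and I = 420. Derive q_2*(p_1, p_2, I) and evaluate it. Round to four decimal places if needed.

q_2* = 5.168

At p_1=7, p_2=36.12, I=420: q_2* = 4/9·420/36.12 = 5.168.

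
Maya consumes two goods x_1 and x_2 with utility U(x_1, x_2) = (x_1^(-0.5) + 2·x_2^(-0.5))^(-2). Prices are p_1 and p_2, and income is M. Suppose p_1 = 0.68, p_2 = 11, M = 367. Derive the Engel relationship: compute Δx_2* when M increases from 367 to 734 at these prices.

Δx_2* = 26.7104

MU_x_1 ∝ x_1^(-1.5), MU_x_2 ∝ 2·x_2^(-1.5), so MRS = (1/2)·(x_2/x_1)^(1.5) = p_1/p_2.
Hence x_2/x_1 = (2·p_1/p_2)^(1/(1.5)), i.e. raised to the 2/3 power.
With the ratio pinned down, the budget gives x_1* = M/(p_1 + p_2·(x_2/x_1)) and x_2* = (x_2/x_1)·x_1*.
Numerically x_2/x_1 = 0.248178, so x_1* = 367/(0.68 + 11·0.248178) = 107.6258 and x_2* = 0.248178·107.6258 = 26.7104.
At M' = 734: x_2* = 53.4208. Change: 53.4208 − 26.7104 = 26.7104.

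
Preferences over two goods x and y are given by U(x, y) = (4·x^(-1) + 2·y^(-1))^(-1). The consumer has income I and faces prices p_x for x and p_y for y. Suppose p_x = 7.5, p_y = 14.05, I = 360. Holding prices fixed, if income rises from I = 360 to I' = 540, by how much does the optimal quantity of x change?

MU_x ∝ 4·x^(-2), MU_y ∝ 2·y^(-2), so MRS = 2·(y/x)^(2) = p_x/p_y.
Hence y/x = ((1/2)·p_x/p_y)^(1/(2)), i.e. raised to the 0.5 power.
Substitute y = (y/x)·x into the budget: x* = I/(p_x + p_y·(y/x)).
Numerically y/x = 0.516627, so x* = 360/(7.5 + 14.05·0.516627) = 24.3925.
At I' = 540: x* = 36.5888. Change: 36.5888 − 24.3925 = 12.1963.

Δx* = 12.1963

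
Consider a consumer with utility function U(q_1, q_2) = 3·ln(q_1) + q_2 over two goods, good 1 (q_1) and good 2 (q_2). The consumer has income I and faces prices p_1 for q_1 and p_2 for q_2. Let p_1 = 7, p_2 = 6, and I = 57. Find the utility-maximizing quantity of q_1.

MU_q_1 = 3/q_1, MU_q_2 = 1. Tangency: 3/q_1 = p_1/p_2.
So q_1*(p_1,p_2) = 3·p_2/p_1, independent of income; and q_2* = (I − 3·p_2)/p_2.
At the given prices: q_1* = 3·6/7 = 2.5714.

q_1* = 2.5714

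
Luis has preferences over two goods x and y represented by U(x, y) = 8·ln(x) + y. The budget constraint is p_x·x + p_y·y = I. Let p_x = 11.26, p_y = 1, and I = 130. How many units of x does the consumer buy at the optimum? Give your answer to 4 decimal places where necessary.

x* = 0.7105

Set MRS = p_x/p_y: (8/x)/1 = p_x/p_y.
So x*(p_x,p_y) = 8·p_y/p_x, independent of income; and y* = (I − 8·p_y)/p_y.
At the given prices: x* = 8·1/11.26 = 0.7105.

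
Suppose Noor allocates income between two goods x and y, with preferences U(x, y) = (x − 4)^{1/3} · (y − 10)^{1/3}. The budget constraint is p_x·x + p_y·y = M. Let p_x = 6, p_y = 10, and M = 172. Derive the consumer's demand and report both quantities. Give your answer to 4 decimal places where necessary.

Substituting into the budget: x* = 4 + 0.5·(M − 4·p_x − 10·p_y)/p_x, and y* = 10 + 0.5·(…)/p_y.
Discretionary income = 172 − 4·6 − 10·10 = 48; x* = 4 + 0.5·48/6 = 8; y* = 10 + 0.5·48/10 = 12.4.

x* = 8, y* = 12.4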